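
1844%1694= 150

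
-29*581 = -16849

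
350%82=22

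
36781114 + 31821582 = 68602696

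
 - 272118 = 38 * (-7161)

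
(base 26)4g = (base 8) 170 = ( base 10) 120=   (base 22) 5a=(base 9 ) 143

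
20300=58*350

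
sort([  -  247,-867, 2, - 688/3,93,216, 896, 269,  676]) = [  -  867,  -  247,-688/3,  2, 93,  216,269 , 676,  896]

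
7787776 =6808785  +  978991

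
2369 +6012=8381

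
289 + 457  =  746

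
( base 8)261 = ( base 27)6f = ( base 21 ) 89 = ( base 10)177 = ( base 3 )20120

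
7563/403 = 7563/403 = 18.77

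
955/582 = 1+373/582= 1.64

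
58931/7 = 58931/7= 8418.71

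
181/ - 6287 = -181/6287 = - 0.03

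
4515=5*903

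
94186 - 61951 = 32235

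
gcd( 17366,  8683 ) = 8683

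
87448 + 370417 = 457865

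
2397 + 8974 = 11371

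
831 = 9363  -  8532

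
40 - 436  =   - 396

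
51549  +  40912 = 92461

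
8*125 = 1000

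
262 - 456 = - 194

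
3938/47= 3938/47 = 83.79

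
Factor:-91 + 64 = -3^3 = -27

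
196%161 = 35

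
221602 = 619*358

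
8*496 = 3968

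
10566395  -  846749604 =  - 836183209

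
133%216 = 133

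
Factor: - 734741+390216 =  - 344525 = - 5^2*13781^1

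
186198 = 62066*3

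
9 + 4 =13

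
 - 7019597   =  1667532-8687129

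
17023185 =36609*465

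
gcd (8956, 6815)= 1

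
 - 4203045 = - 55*76419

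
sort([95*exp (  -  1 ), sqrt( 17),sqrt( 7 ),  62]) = [ sqrt( 7 ),  sqrt( 17),95 *exp( - 1) , 62]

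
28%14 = 0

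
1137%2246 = 1137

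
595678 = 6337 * 94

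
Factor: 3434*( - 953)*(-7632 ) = 2^5 * 3^2 * 17^1 * 53^1*101^1 * 953^1 = 24976498464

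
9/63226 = 9/63226 =0.00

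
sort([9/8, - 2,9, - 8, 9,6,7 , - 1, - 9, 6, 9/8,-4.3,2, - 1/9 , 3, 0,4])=[ - 9, - 8 , - 4.3, - 2, - 1, - 1/9, 0,9/8,9/8,2,3 , 4,6, 6,7,9,9 ]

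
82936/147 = 564 + 4/21 = 564.19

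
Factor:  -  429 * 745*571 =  - 182494455= - 3^1*5^1*11^1*13^1*149^1*571^1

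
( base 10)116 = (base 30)3Q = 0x74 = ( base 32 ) 3k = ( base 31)3N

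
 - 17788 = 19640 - 37428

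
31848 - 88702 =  - 56854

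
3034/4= 1517/2 = 758.50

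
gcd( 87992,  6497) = 1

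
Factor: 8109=3^2*17^1*53^1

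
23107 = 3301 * 7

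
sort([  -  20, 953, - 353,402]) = [-353, - 20, 402, 953]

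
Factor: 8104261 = 11^1*701^1 * 1051^1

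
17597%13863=3734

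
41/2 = 20+1/2 = 20.50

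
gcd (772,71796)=772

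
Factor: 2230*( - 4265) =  - 2^1*5^2*223^1  *853^1 = - 9510950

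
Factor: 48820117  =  48820117^1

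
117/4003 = 117/4003 = 0.03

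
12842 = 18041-5199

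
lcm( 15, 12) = 60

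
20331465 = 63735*319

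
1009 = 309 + 700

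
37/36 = 1 + 1/36 = 1.03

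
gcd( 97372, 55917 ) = 1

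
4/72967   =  4/72967= 0.00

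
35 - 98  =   - 63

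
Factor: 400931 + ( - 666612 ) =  - 265681= - 13^1*107^1*191^1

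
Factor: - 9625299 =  -3^1*241^1 * 13313^1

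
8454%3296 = 1862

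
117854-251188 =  - 133334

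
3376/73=3376/73 = 46.25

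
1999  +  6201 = 8200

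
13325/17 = 13325/17 = 783.82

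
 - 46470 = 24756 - 71226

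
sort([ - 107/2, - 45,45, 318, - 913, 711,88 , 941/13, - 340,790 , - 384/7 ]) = [ - 913, - 340,  -  384/7, - 107/2, - 45, 45, 941/13,88, 318, 711  ,  790] 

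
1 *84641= 84641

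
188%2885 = 188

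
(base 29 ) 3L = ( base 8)154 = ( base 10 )108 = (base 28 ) 3O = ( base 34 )36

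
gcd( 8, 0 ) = 8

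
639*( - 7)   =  -4473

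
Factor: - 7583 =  - 7583^1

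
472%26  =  4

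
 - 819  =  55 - 874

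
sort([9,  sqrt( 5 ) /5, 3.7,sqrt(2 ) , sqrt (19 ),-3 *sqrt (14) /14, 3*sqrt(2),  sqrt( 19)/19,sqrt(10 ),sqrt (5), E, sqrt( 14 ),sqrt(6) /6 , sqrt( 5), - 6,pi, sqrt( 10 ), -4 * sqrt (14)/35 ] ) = [-6, - 3*sqrt ( 14)/14, - 4 * sqrt( 14) /35,sqrt(19 )/19,sqrt( 6)/6, sqrt(5) /5 , sqrt( 2), sqrt( 5) , sqrt (5),  E,pi,sqrt(10 ), sqrt( 10) , 3.7,sqrt(14 ), 3*sqrt (2) , sqrt(19), 9]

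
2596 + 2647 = 5243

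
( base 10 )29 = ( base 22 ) 17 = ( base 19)1a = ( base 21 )18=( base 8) 35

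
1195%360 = 115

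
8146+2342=10488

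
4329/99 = 43 + 8/11 = 43.73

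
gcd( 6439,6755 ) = 1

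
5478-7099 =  - 1621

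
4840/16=302  +  1/2 = 302.50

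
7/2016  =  1/288 = 0.00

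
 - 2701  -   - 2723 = 22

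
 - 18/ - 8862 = 3/1477=0.00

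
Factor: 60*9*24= 12960 = 2^5*3^4*5^1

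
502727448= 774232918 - 271505470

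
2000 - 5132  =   - 3132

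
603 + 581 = 1184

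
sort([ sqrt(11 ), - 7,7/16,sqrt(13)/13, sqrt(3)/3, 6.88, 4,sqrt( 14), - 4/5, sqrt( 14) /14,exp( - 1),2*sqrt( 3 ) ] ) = [-7, - 4/5,sqrt( 14 ) /14, sqrt( 13 )/13,exp(  -  1 ),  7/16  ,  sqrt( 3 )/3,sqrt( 11), 2*sqrt( 3 ),sqrt( 14), 4, 6.88]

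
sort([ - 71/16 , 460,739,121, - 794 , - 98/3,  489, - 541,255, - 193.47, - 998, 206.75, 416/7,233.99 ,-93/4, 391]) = [ -998,-794, - 541, -193.47,-98/3, -93/4, - 71/16,  416/7,121  ,  206.75 , 233.99,  255, 391,460, 489,739 ] 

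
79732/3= 26577 + 1/3 = 26577.33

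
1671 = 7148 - 5477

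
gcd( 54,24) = 6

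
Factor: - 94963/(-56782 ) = 97/58 = 2^( - 1 )*29^ ( -1 )*97^1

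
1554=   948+606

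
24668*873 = 21535164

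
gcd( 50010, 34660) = 10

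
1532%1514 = 18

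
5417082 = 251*21582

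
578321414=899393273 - 321071859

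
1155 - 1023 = 132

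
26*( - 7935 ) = - 206310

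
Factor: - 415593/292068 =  - 2^(- 2)*7^( - 1 )*19^( - 1 )*757^1= -757/532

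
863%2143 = 863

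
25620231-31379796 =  - 5759565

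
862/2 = 431  =  431.00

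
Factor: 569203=41^1*13883^1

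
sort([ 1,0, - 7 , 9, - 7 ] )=[ - 7, - 7, 0,1 , 9]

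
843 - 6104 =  - 5261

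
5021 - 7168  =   -2147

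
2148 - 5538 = - 3390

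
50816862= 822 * 61821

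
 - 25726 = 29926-55652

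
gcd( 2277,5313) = 759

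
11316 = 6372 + 4944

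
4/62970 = 2/31485 = 0.00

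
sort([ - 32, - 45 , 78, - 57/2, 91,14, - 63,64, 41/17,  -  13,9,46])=[ - 63, - 45, -32, - 57/2 , - 13, 41/17, 9, 14,46,  64,78, 91 ]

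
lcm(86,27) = 2322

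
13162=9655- - 3507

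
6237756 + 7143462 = 13381218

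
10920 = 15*728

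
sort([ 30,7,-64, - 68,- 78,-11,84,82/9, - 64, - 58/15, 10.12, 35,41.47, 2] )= [ - 78, - 68, - 64,  -  64, - 11,-58/15,2,7,82/9, 10.12 , 30,35, 41.47,84]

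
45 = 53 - 8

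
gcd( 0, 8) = 8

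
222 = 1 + 221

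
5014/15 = 334 + 4/15 = 334.27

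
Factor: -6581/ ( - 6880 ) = 2^( - 5 )*5^( - 1)*43^( - 1)*6581^1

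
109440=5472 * 20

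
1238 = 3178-1940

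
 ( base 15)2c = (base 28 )1E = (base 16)2a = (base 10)42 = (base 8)52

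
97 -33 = 64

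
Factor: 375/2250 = 2^( -1 )*3^( -1 ) = 1/6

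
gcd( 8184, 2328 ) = 24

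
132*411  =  54252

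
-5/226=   -1 + 221/226 = - 0.02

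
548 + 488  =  1036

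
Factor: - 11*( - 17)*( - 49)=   -  9163= - 7^2*11^1*17^1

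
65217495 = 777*83935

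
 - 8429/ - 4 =2107 + 1/4 = 2107.25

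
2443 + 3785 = 6228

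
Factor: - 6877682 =-2^1 * 7^1*109^1*4507^1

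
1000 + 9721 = 10721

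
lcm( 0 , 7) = 0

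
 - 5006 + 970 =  - 4036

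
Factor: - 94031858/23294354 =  - 47015929/11647177 = - 23^ ( - 1 )*53^1*349^ ( -1 )*1451^( - 1 )*887093^1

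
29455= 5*5891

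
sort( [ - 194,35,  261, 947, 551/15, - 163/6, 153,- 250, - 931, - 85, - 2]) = [ - 931, - 250, - 194, - 85, - 163/6, - 2,  35,551/15,153, 261, 947] 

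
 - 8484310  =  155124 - 8639434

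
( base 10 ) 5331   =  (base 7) 21354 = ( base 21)C1I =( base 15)18a6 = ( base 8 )12323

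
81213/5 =81213/5  =  16242.60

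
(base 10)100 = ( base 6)244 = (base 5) 400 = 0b1100100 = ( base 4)1210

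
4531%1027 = 423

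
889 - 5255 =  - 4366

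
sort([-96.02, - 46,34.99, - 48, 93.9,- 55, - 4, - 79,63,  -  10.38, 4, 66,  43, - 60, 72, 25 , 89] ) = [- 96.02 , - 79, - 60, - 55, - 48, - 46, - 10.38, - 4, 4, 25,34.99,43, 63,66, 72, 89, 93.9] 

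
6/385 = 6/385  =  0.02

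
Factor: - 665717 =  - 13^1*41^1*1249^1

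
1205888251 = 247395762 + 958492489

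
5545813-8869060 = -3323247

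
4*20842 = 83368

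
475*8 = 3800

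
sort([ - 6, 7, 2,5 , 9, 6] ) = [ - 6 , 2, 5,6,7,9]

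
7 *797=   5579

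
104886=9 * 11654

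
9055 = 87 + 8968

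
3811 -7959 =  - 4148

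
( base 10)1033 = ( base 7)3004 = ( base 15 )48D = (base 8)2011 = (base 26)1DJ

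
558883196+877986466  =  1436869662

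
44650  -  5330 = 39320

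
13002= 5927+7075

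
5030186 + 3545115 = 8575301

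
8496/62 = 4248/31 = 137.03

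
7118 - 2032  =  5086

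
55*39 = 2145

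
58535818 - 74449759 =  - 15913941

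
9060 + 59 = 9119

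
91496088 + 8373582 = 99869670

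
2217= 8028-5811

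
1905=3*635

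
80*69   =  5520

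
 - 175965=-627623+451658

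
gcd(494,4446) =494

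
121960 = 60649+61311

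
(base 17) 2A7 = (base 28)qr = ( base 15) 355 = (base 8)1363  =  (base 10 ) 755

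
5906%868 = 698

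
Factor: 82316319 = 3^1*43^1*113^1*5647^1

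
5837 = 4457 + 1380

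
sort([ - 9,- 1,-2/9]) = [ - 9,-1,-2/9]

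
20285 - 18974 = 1311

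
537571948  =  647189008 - 109617060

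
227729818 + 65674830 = 293404648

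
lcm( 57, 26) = 1482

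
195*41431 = 8079045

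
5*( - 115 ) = -575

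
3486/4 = 1743/2 = 871.50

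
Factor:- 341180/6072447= - 2^2*3^( - 1)*5^1*7^1*47^( - 1)*2437^1 * 43067^( - 1) 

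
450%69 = 36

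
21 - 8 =13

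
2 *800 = 1600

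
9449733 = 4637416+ 4812317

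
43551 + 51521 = 95072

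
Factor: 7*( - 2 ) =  - 2^1*7^1 = - 14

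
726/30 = 24+1/5 = 24.20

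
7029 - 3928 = 3101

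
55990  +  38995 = 94985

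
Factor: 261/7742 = 2^( - 1)*3^2 * 7^( - 2)*29^1 * 79^( - 1)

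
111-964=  - 853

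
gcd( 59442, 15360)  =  6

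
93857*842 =79027594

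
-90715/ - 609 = 148+ 583/609 = 148.96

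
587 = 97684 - 97097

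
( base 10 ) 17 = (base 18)H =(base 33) h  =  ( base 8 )21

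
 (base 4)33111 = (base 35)S1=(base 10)981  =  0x3d5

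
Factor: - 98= - 2^1*7^2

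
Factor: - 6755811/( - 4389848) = 2^( - 3 )*3^1*19^1 * 29^1*31^( - 2)*61^1 * 67^1*571^ (-1 )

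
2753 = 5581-2828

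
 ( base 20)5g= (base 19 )62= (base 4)1310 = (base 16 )74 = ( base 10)116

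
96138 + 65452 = 161590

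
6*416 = 2496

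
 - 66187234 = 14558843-80746077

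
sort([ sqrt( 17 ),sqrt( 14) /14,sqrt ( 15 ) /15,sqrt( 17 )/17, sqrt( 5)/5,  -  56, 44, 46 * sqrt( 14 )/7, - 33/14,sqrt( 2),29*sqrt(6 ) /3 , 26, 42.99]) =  [-56, - 33/14, sqrt( 17) /17,sqrt( 15)/15,sqrt( 14 ) /14, sqrt ( 5) /5,sqrt (2 ),sqrt(17),29*sqrt( 6 )/3, 46*sqrt( 14) /7, 26,42.99,44]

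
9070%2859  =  493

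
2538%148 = 22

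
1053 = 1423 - 370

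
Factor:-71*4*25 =-7100= -  2^2*5^2*71^1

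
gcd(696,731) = 1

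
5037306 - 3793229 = 1244077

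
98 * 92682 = 9082836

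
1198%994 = 204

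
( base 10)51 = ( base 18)2F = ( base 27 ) 1O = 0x33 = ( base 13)3c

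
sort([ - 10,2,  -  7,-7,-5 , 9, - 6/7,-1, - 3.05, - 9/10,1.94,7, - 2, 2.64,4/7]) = [ - 10,-7,  -  7, - 5, - 3.05, - 2 , - 1, - 9/10, - 6/7, 4/7, 1.94, 2,2.64,7,9] 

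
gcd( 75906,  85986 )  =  18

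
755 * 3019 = 2279345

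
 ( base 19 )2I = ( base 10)56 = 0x38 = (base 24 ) 28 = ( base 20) 2g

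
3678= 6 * 613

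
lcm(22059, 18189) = 1036773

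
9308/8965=1+ 343/8965 =1.04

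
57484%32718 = 24766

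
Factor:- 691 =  -691^1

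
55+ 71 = 126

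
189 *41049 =7758261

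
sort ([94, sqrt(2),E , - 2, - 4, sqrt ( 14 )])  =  [ - 4, - 2,sqrt(2), E , sqrt( 14), 94 ]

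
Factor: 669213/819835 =3^2*5^( - 1)*23^( - 1)*7129^ ( -1)*74357^1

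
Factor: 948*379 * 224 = 2^7*3^1*7^1*79^1*379^1 = 80481408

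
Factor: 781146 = 2^1*3^2*43397^1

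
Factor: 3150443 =3150443^1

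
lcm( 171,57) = 171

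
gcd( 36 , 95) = 1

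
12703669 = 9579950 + 3123719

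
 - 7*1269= - 8883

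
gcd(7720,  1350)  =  10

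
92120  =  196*470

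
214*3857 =825398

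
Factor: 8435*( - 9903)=- 83531805 = - 3^1*5^1*7^1*241^1*3301^1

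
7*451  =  3157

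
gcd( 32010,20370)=2910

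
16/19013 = 16/19013 = 0.00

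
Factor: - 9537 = - 3^1*11^1  *  17^2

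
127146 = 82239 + 44907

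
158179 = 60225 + 97954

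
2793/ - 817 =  - 4 + 25/43 = -3.42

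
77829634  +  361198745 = 439028379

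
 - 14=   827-841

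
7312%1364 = 492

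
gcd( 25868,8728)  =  4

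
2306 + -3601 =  - 1295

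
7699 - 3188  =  4511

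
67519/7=9645 + 4/7 = 9645.57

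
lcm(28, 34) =476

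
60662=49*1238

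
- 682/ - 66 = 10+1/3= 10.33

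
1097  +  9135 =10232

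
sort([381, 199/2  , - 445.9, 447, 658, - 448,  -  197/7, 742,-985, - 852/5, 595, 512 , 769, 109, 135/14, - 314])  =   [-985, - 448 ,-445.9, - 314,-852/5, - 197/7, 135/14 , 199/2, 109, 381, 447, 512, 595 , 658, 742, 769]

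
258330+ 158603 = 416933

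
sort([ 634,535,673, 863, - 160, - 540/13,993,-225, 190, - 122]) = [ - 225, - 160 , - 122, - 540/13, 190, 535,634, 673,863, 993] 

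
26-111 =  -85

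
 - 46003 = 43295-89298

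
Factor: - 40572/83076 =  - 21/43 = -  3^1*7^1*43^( - 1 ) 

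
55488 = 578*96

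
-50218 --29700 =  - 20518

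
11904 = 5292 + 6612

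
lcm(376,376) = 376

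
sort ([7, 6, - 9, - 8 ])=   [ - 9, - 8, 6 , 7]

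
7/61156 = 7/61156  =  0.00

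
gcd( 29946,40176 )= 186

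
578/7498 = 289/3749 = 0.08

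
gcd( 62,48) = 2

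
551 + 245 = 796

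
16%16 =0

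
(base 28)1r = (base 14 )3d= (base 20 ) 2F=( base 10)55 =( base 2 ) 110111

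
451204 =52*8677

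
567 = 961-394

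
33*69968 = 2308944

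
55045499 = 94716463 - 39670964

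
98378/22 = 49189/11 = 4471.73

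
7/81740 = 7/81740 = 0.00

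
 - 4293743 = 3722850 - 8016593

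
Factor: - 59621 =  - 59621^1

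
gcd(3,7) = 1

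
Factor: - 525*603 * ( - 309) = 97821675 = 3^4 * 5^2* 7^1*67^1*103^1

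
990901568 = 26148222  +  964753346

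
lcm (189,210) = 1890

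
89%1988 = 89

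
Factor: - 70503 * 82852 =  - 2^2*3^1*7^1 * 11^1*71^1 * 269^1*331^1  =  - 5841314556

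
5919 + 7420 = 13339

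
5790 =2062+3728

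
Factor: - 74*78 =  - 5772= - 2^2*3^1*13^1*37^1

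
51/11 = 4 + 7/11  =  4.64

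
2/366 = 1/183=0.01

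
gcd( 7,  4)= 1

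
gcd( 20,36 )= 4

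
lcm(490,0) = 0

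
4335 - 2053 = 2282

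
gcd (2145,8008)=143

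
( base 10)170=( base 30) 5K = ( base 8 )252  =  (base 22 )7G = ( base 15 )B5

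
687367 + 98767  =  786134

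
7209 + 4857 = 12066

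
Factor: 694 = 2^1 * 347^1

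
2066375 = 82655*25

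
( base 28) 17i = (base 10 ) 998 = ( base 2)1111100110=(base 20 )29I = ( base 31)116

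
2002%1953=49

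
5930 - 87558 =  - 81628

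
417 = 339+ 78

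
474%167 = 140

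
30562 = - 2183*( - 14) 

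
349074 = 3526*99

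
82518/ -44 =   -  1876 +13/22 =-1875.41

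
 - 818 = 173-991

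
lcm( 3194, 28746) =28746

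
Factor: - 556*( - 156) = 86736=2^4*3^1 * 13^1*139^1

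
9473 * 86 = 814678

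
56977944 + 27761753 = 84739697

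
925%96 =61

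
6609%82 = 49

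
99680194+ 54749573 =154429767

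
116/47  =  2 +22/47 = 2.47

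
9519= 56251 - 46732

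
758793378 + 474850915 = 1233644293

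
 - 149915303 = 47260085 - 197175388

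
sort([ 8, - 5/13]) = [ - 5/13, 8] 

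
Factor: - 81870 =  - 2^1 * 3^1*5^1*2729^1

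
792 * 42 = 33264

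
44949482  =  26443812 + 18505670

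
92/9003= 92/9003= 0.01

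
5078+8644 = 13722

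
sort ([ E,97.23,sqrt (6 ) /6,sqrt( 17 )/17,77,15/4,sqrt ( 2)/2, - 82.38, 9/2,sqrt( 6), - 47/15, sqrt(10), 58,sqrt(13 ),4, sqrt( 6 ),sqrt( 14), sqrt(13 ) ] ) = [ - 82.38, - 47/15,sqrt( 17)/17, sqrt ( 6) /6,sqrt(2 ) /2 , sqrt( 6) , sqrt( 6 ),  E,sqrt (10 ),sqrt(13),  sqrt( 13), sqrt(14 ),15/4, 4,9/2,58,77, 97.23 ] 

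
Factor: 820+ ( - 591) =229 = 229^1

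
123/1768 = 123/1768 =0.07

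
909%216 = 45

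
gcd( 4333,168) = 7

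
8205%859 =474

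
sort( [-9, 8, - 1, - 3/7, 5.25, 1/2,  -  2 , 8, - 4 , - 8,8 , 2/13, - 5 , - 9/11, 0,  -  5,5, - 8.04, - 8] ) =[-9,-8.04,-8, - 8, - 5, - 5, - 4, - 2, -1,-9/11, - 3/7,0  ,  2/13,1/2,5,5.25,8, 8, 8]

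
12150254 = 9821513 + 2328741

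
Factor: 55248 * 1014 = 2^5*3^2 * 13^2*1151^1 = 56021472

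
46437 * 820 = 38078340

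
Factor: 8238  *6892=2^3*3^1*1373^1*1723^1 = 56776296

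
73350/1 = 73350 = 73350.00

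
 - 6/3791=-1 + 3785/3791 = -0.00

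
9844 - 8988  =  856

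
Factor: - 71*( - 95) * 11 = 5^1*11^1 * 19^1*71^1= 74195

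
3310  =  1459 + 1851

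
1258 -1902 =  - 644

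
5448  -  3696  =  1752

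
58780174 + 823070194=881850368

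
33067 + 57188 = 90255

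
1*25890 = 25890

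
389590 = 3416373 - 3026783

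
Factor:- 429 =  - 3^1 * 11^1*13^1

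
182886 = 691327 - 508441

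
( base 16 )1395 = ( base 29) 5rp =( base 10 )5013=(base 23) 9AM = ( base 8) 11625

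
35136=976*36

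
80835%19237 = 3887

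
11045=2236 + 8809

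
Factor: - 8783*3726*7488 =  - 2^7*3^6 * 13^1 * 23^1*8783^1 = -  245048229504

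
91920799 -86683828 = 5236971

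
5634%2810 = 14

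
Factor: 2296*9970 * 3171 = 72587741520= 2^4*3^1*5^1*7^2*41^1*151^1*997^1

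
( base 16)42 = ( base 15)46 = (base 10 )66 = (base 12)56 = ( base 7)123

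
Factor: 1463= 7^1*11^1 * 19^1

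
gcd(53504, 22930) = 2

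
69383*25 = 1734575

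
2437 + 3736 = 6173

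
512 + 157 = 669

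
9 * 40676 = 366084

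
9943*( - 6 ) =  - 59658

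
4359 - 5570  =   - 1211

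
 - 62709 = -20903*3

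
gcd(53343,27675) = 9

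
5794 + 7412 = 13206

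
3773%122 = 113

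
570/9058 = 285/4529 = 0.06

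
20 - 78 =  - 58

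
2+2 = 4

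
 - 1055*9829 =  - 10369595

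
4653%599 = 460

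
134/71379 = 134/71379 = 0.00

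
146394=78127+68267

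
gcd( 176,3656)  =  8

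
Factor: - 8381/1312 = -2^( - 5 )*17^2 * 29^1* 41^( - 1)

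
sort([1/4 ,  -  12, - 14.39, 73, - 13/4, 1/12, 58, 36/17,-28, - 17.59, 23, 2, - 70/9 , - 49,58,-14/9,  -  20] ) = [ - 49, - 28, - 20, - 17.59, - 14.39, - 12, - 70/9, - 13/4 , - 14/9, 1/12,  1/4, 2, 36/17, 23,58 , 58 , 73] 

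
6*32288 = 193728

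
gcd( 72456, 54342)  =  18114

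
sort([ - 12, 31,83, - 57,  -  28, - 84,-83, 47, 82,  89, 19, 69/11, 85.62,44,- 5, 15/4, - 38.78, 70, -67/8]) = [ - 84,-83,  -  57,-38.78, - 28,  -  12,-67/8, - 5, 15/4, 69/11, 19, 31, 44,47,70, 82,83, 85.62, 89 ]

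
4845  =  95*51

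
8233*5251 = 43231483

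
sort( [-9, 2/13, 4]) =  [ - 9, 2/13, 4] 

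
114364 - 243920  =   - 129556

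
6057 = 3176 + 2881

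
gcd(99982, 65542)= 2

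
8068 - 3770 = 4298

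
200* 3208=641600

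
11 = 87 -76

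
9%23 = 9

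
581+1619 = 2200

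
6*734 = 4404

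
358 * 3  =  1074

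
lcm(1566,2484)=72036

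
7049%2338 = 35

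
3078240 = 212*14520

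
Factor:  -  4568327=  -  4568327^1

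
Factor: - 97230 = - 2^1*3^1*5^1*7^1* 463^1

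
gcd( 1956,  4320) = 12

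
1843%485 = 388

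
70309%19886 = 10651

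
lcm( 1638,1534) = 96642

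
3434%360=194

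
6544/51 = 6544/51 =128.31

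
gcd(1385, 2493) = 277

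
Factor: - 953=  - 953^1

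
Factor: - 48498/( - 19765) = 2^1*3^1*5^(-1) * 67^( - 1)*137^1 =822/335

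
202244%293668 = 202244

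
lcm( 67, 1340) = 1340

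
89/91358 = 89/91358 = 0.00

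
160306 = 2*80153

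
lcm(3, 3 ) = 3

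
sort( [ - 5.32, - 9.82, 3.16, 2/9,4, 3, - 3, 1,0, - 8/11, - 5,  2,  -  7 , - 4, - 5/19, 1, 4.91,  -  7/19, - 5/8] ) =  [ - 9.82, - 7, - 5.32, - 5, - 4, - 3,-8/11 ,-5/8, - 7/19,-5/19,0, 2/9, 1 , 1, 2,3,3.16, 4, 4.91]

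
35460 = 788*45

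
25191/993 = 8397/331 = 25.37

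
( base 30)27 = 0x43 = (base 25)2H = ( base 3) 2111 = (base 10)67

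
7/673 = 7/673 = 0.01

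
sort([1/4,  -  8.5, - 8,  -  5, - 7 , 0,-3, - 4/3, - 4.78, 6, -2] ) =[-8.5, - 8, - 7,  -  5, - 4.78,-3,-2,-4/3, 0, 1/4,6] 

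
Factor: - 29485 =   -  5^1*5897^1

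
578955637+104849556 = 683805193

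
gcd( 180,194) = 2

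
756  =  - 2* (  -  378)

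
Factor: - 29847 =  - 3^1 * 9949^1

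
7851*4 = 31404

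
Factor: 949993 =11^1 * 67^1*1289^1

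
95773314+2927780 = 98701094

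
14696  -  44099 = - 29403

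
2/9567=2/9567 = 0.00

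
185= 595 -410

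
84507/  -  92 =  - 919 + 41/92= - 918.55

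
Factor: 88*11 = 2^3*11^2 = 968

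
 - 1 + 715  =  714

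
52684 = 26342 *2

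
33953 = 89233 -55280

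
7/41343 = 7/41343 = 0.00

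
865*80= 69200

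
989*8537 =8443093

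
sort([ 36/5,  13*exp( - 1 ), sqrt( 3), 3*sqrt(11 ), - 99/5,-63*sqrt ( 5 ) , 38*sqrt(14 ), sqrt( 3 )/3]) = [-63*sqrt( 5 ),  -  99/5 , sqrt ( 3)/3,sqrt ( 3 ) , 13*exp( - 1), 36/5 , 3*sqrt(11 ), 38*sqrt( 14 )]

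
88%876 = 88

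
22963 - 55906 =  - 32943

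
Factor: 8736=2^5 * 3^1*7^1*13^1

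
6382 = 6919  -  537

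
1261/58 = 21+ 43/58 = 21.74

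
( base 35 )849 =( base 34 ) 8KL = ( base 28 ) cj9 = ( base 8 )23335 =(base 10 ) 9949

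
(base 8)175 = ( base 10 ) 125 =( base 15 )85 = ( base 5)1000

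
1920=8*240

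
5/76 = 5/76 = 0.07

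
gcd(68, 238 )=34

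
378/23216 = 189/11608 = 0.02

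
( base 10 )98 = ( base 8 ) 142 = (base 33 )2W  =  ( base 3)10122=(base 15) 68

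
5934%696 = 366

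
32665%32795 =32665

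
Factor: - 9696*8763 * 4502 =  - 2^6*3^2*23^1*101^1*127^1 * 2251^1 = -  382517148096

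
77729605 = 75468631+2260974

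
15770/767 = 20 + 430/767 = 20.56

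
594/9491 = 594/9491 = 0.06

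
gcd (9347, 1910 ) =1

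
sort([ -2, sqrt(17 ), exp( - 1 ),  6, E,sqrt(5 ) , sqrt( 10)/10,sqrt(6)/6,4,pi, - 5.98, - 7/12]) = [ - 5.98,-2,  -  7/12, sqrt ( 10)/10, exp( - 1 ),  sqrt( 6)/6,  sqrt ( 5), E,  pi,4,sqrt( 17),6]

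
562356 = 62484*9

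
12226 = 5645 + 6581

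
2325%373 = 87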